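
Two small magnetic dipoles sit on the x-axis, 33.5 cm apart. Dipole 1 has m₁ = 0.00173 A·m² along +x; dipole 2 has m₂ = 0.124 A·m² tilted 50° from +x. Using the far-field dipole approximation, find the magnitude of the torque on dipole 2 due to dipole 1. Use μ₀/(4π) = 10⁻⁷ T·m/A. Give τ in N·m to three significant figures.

τ ≈ 8.74×10⁻¹⁰ N·m

Dipole B is on the axis of dipole A, so B₁ there is axial: B₁ = (μ₀/4π)·2m₁/r³ along +x.
B₁ = 2(10⁻⁷)(0.00173)/(0.335)³ = 9.203×10⁻⁹ T.
τ = m₂ B₁ sinθ.
τ = (0.124)(9.203×10⁻⁹)·sin50° = 8.742×10⁻¹⁰ N·m.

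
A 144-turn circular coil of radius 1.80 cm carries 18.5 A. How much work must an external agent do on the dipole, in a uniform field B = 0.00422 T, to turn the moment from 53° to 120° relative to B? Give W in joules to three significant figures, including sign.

W ≈ 0.0126 J

m = NIA = NIπa² = 144·(18.5)·π·(0.0180)² = 2.712 A·m².
W_ext = ΔU = −mB cosθ₂ + mB cosθ₁ = mB(cosθ₁ − cosθ₂).
W = (2.712)(0.00422)·(cos53° − cos120°) = (0.01144)·(+1.1018) = 0.01261 J.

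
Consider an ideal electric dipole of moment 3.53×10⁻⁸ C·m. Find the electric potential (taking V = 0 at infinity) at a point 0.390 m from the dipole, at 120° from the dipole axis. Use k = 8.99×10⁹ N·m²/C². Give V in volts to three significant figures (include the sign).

V ≈ -1040 V

The dipole potential is V = kp cosθ / r².
V = (8.99×10⁹)(3.53×10⁻⁸)·cos120° / (0.390)² = -1043 V.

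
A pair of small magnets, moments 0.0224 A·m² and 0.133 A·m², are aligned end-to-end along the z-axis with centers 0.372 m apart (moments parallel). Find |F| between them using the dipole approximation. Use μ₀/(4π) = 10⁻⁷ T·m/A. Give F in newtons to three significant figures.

On-axis B of dipole 1: B = (μ₀/4π)·2m₁/r³. Force on dipole 2: F = m₂·dB/dr.
dB/dr = −(μ₀/4π)·6m₁/r⁴, so |F| = (μ₀/4π)·6m₁m₂/r⁴.
F = 6(10⁻⁷)(0.0224)(0.133)/(0.372)⁴ = 9.334×10⁻⁸ N.

F ≈ 9.33×10⁻⁸ N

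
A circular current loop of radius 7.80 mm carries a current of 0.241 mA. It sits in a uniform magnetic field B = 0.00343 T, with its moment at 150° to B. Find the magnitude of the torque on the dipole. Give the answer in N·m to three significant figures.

Magnetic moment m = IA = Iπa² = (2.41×10⁻⁴)·π·(0.00780)² = 4.606×10⁻⁸ A·m².
Torque on a magnetic dipole: τ = mB sinθ.
τ = (4.606×10⁻⁸)(0.00343)·sin150° = 7.899×10⁻¹¹ N·m.

τ ≈ 7.90×10⁻¹¹ N·m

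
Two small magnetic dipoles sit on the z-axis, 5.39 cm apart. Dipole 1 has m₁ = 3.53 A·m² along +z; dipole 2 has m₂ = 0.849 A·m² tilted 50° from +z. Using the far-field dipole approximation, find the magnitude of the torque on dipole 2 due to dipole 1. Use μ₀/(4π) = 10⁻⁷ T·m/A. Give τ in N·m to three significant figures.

τ ≈ 0.00293 N·m

Dipole B is on the axis of dipole A, so B₁ there is axial: B₁ = (μ₀/4π)·2m₁/r³ along +z.
B₁ = 2(10⁻⁷)(3.53)/(0.0539)³ = 0.004509 T.
τ = m₂ B₁ sinθ.
τ = (0.849)(0.004509)·sin50° = 0.002932 N·m.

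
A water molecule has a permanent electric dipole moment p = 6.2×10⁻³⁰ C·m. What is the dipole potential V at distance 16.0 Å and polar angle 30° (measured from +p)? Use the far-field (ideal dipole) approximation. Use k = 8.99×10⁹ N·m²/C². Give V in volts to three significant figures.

The dipole potential is V = kp cosθ / r².
V = (8.99×10⁹)(6.20×10⁻³⁰)·cos30° / (1.60×10⁻⁹)² = 0.01886 V.

V ≈ 0.0189 V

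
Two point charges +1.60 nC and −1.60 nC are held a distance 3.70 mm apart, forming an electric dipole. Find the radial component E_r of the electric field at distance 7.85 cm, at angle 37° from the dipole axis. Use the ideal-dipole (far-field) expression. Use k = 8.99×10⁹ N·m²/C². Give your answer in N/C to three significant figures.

Dipole moment p = qd = (1.60×10⁻⁹ C)(0.00370 m) = 5.92×10⁻¹² C·m.
For a dipole, E_r = (2kp cosθ)/r³.
kp/r³ = (8.99×10⁹)(5.92×10⁻¹²)/(0.0785)³ = 110.0 N/C.
E_r = 2·110.0·cos37° = 175.7 N/C.

E_r ≈ 176 N/C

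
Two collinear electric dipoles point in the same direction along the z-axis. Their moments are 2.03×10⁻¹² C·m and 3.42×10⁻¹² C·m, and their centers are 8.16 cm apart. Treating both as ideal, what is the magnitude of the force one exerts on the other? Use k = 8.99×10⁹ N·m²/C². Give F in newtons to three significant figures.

On-axis field of dipole 1 at distance r: E = 2kp₁/r³. Force on dipole 2 is F = p₂·dE/dr (gradient along axis).
dE/dr = −6kp₁/r⁴, so |F| = 6kp₁p₂/r⁴ (attractive for aligned moments).
F = 6(8.99×10⁹)(2.03×10⁻¹²)(3.42×10⁻¹²)/(0.0816)⁴ = 8.446×10⁻⁹ N.

F ≈ 8.45×10⁻⁹ N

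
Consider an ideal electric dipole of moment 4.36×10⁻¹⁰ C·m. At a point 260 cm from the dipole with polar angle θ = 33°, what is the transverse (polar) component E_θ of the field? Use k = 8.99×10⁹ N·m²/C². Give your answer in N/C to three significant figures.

For a dipole, E_θ = (kp sinθ)/r³.
kp/r³ = (8.99×10⁹)(4.36×10⁻¹⁰)/(2.60)³ = 0.2230 N/C.
E_θ = 0.2230·sin33° = 0.1215 N/C.

E_θ ≈ 0.121 N/C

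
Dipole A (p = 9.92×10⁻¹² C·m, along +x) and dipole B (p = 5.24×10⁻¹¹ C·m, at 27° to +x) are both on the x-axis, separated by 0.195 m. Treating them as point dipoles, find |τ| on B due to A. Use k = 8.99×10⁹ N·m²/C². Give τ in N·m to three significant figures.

τ ≈ 5.72×10⁻¹⁰ N·m

The second dipole sits on the axis of the first, so the field there is axial: E₁ = 2kp₁/r³ along +x.
E₁ = 2(8.99×10⁹)(9.92×10⁻¹²)/(0.195)³ = 24.05 N/C.
Torque on the second dipole: τ = p₂ E₁ sinθ.
τ = (5.24×10⁻¹¹)(24.05)·sin27° = 5.722×10⁻¹⁰ N·m.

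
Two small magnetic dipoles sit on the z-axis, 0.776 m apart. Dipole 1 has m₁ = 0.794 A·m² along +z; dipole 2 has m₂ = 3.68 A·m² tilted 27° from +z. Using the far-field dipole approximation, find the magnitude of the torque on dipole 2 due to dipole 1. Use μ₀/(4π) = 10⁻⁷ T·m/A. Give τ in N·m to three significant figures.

τ ≈ 5.68×10⁻⁷ N·m

Dipole B is on the axis of dipole A, so B₁ there is axial: B₁ = (μ₀/4π)·2m₁/r³ along +z.
B₁ = 2(10⁻⁷)(0.794)/(0.776)³ = 3.398×10⁻⁷ T.
τ = m₂ B₁ sinθ.
τ = (3.68)(3.398×10⁻⁷)·sin27° = 5.678×10⁻⁷ N·m.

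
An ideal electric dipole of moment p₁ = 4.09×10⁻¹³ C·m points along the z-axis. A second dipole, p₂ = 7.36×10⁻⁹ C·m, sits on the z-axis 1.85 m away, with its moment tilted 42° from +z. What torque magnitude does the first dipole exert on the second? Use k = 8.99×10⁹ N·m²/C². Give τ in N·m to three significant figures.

The second dipole sits on the axis of the first, so the field there is axial: E₁ = 2kp₁/r³ along +z.
E₁ = 2(8.99×10⁹)(4.09×10⁻¹³)/(1.85)³ = 0.001161 N/C.
Torque on the second dipole: τ = p₂ E₁ sinθ.
τ = (7.36×10⁻⁹)(0.001161)·sin42° = 5.720×10⁻¹² N·m.

τ ≈ 5.72×10⁻¹² N·m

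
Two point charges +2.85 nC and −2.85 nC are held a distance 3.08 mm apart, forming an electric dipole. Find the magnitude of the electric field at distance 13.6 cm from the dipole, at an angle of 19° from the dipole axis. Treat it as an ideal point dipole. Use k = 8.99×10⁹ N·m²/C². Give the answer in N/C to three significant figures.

E ≈ 60.2 N/C

Dipole moment p = qd = (2.85×10⁻⁹ C)(0.00308 m) = 8.778×10⁻¹² C·m.
At angle θ the dipole field magnitude is E = (kp/r³)·√(1 + 3cos²θ).
kp/r³ = (8.99×10⁹)(8.778×10⁻¹²) / (0.136)³ = 31.37 N/C.
√(1 + 3cos²19°) = √(1 + 3·0.8940) = √3.6820 ≈ 1.9189.
E ≈ 31.37 × 1.919 = 60.20 N/C.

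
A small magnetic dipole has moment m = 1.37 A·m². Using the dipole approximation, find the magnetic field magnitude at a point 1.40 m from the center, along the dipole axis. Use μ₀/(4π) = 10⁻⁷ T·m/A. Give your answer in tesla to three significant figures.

On axis B = (μ₀/4π)·2m/r³.
B = 2·(10⁻⁷)·(1.37) / (1.40)³ = 9.985×10⁻⁸ T.

B ≈ 9.99×10⁻⁸ T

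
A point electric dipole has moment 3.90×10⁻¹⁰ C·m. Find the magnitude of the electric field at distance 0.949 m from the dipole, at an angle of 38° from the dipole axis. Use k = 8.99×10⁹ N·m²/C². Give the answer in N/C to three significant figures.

E ≈ 6.94 N/C

At angle θ the dipole field magnitude is E = (kp/r³)·√(1 + 3cos²θ).
kp/r³ = (8.99×10⁹)(3.90×10⁻¹⁰) / (0.949)³ = 4.102 N/C.
√(1 + 3cos²38°) = √(1 + 3·0.6210) = √2.8629 ≈ 1.6920.
E ≈ 4.102 × 1.692 = 6.941 N/C.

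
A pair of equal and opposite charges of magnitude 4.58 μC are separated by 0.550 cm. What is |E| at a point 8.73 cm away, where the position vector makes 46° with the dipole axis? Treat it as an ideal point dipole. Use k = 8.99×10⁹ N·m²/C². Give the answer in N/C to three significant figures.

E ≈ 5.33×10⁵ N/C

Dipole moment p = qd = (4.58×10⁻⁶ C)(0.00550 m) = 2.519×10⁻⁸ C·m.
At angle θ the dipole field magnitude is E = (kp/r³)·√(1 + 3cos²θ).
kp/r³ = (8.99×10⁹)(2.519×10⁻⁸) / (0.0873)³ = 3.404×10⁵ N/C.
√(1 + 3cos²46°) = √(1 + 3·0.4826) = √2.4477 ≈ 1.5645.
E ≈ 3.404×10⁵ × 1.564 = 5.325×10⁵ N/C.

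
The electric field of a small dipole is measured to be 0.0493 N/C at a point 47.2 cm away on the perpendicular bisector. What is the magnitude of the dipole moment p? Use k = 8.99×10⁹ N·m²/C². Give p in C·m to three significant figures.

p ≈ 5.77×10⁻¹³ C·m

In the equatorial plane E = kp/r³, so p = Er³/(k).
p = (0.0493)·(0.472)³ / (8.99×10⁹) = 5.767×10⁻¹³ C·m.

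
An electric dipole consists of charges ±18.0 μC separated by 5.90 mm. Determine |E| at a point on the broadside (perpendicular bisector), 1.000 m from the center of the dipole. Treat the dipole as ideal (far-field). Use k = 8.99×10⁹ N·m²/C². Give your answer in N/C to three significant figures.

E ≈ 955 N/C

Dipole moment p = qd = (1.80×10⁻⁵ C)(0.00590 m) = 1.062×10⁻⁷ C·m.
On the perpendicular bisector E = kp/r³ (half the axial value at the same distance).
E = (8.99×10⁹)(1.062×10⁻⁷) / (1.00)³ = 954.7 N/C.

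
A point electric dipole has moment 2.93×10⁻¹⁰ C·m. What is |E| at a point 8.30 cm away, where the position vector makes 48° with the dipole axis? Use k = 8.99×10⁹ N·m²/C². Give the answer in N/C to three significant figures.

At angle θ the dipole field magnitude is E = (kp/r³)·√(1 + 3cos²θ).
kp/r³ = (8.99×10⁹)(2.93×10⁻¹⁰) / (0.0830)³ = 4607 N/C.
√(1 + 3cos²48°) = √(1 + 3·0.4477) = √2.3432 ≈ 1.5308.
E ≈ 4607 × 1.531 = 7052 N/C.

E ≈ 7050 N/C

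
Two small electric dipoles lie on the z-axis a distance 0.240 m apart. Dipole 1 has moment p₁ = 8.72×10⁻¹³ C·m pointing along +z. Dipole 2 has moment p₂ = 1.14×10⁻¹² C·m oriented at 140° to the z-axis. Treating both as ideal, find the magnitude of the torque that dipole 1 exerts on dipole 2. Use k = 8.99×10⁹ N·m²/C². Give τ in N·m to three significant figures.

The second dipole sits on the axis of the first, so the field there is axial: E₁ = 2kp₁/r³ along +z.
E₁ = 2(8.99×10⁹)(8.72×10⁻¹³)/(0.240)³ = 1.134 N/C.
Torque on the second dipole: τ = p₂ E₁ sinθ.
τ = (1.14×10⁻¹²)(1.134)·sin140° = 8.311×10⁻¹³ N·m.

τ ≈ 8.31×10⁻¹³ N·m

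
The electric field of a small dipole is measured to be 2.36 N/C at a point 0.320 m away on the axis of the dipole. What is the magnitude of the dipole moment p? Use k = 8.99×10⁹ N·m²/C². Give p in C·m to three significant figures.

On axis E = 2kp/r³, so p = Er³/(2k).
p = (2.36)·(0.320)³ / (2·8.99×10⁹) = 4.301×10⁻¹² C·m.

p ≈ 4.30×10⁻¹² C·m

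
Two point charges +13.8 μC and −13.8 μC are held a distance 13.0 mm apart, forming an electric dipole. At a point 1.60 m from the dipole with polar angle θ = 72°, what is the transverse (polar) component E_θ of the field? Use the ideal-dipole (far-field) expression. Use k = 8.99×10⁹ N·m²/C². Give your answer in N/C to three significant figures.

E_θ ≈ 374 N/C

Dipole moment p = qd = (1.38×10⁻⁵ C)(0.0130 m) = 1.794×10⁻⁷ C·m.
For a dipole, E_θ = (kp sinθ)/r³.
kp/r³ = (8.99×10⁹)(1.794×10⁻⁷)/(1.60)³ = 393.8 N/C.
E_θ = 393.8·sin72° = 374.5 N/C.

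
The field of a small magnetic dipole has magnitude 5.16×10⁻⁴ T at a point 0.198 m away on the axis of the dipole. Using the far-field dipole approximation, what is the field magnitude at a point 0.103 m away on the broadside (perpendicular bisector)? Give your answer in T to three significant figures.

B ≈ 0.00183 T

Dipole fields scale as 1/r³ in the far field.
The axial field is twice the equatorial field at the same r, so the geometry factor is 1/2.
B₂ = B₁ · (1/2) · (r₁/r₂)³ = 5.16×10⁻⁴ · 0.5 · (0.198/0.103)³.
(r₁/r₂)³ = (1.922)³ = 7.104.
B₂ ≈ 0.001833 T.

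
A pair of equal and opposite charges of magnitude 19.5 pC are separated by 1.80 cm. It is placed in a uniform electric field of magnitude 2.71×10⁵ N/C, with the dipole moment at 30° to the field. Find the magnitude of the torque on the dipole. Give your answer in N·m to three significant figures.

Dipole moment p = qd = (1.95×10⁻¹¹ C)(0.0180 m) = 3.51×10⁻¹³ C·m.
Torque on an electric dipole: τ = pE sinθ.
τ = (3.51×10⁻¹³)(2.71×10⁵)·sin30° = 4.756×10⁻⁸ N·m.

τ ≈ 4.76×10⁻⁸ N·m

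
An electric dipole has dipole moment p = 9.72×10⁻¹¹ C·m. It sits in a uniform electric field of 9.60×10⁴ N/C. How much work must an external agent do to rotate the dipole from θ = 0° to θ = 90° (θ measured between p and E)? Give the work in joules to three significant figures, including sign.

W_ext = ΔU = U(θ₂) − U(θ₁) = −pE cosθ₂ − (−pE cosθ₁) = pE(cosθ₁ − cosθ₂).
W = (9.72×10⁻¹¹)(9.60×10⁴)·(cos0° − cos90°) = (9.331×10⁻⁶)·(+1.0000) = 9.331×10⁻⁶ J.

W ≈ 9.33×10⁻⁶ J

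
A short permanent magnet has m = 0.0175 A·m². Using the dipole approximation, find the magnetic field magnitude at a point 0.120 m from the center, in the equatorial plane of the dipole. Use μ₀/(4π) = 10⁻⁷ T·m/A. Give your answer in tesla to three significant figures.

In the equatorial plane B = (μ₀/4π)·m/r³ (half the axial value).
B = (10⁻⁷)·(0.0175) / (0.120)³ = 1.013×10⁻⁶ T.

B ≈ 1.01×10⁻⁶ T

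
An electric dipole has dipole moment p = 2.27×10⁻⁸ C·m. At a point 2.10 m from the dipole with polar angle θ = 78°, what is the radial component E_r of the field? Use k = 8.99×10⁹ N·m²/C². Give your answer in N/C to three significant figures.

E_r ≈ 9.16 N/C

For a dipole, E_r = (2kp cosθ)/r³.
kp/r³ = (8.99×10⁹)(2.27×10⁻⁸)/(2.10)³ = 22.04 N/C.
E_r = 2·22.04·cos78° = 9.163 N/C.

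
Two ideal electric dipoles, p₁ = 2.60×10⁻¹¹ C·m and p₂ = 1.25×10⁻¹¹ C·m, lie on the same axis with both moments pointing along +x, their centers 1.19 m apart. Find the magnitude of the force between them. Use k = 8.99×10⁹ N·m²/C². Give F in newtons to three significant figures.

F ≈ 8.74×10⁻¹² N

On-axis field of dipole 1 at distance r: E = 2kp₁/r³. Force on dipole 2 is F = p₂·dE/dr (gradient along axis).
dE/dr = −6kp₁/r⁴, so |F| = 6kp₁p₂/r⁴ (attractive for aligned moments).
F = 6(8.99×10⁹)(2.60×10⁻¹¹)(1.25×10⁻¹¹)/(1.19)⁴ = 8.742×10⁻¹² N.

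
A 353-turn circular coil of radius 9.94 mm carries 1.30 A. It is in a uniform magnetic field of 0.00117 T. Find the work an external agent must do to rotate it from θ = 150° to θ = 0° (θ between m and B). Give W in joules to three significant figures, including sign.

W ≈ -3.11×10⁻⁴ J

m = NIA = NIπa² = 353·(1.30)·π·(0.00994)² = 0.1424 A·m².
W_ext = ΔU = −mB cosθ₂ + mB cosθ₁ = mB(cosθ₁ − cosθ₂).
W = (0.1424)(0.00117)·(cos150° − cos0°) = (1.666×10⁻⁴)·(-1.8660) = -3.109×10⁻⁴ J.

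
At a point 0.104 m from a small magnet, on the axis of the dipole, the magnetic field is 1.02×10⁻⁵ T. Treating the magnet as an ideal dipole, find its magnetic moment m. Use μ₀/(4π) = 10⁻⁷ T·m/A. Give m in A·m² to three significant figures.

m ≈ 0.0574 A·m²

On axis B = (μ₀/4π)·2m/r³, so m = Br³·4π/(μ₀·2).
m = (1.02×10⁻⁵)·(0.104)³ / (2·10⁻⁷) = 0.05737 A·m².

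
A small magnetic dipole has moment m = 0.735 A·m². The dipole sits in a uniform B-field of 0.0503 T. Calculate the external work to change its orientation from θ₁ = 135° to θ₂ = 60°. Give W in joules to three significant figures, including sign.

W_ext = ΔU = −mB cosθ₂ + mB cosθ₁ = mB(cosθ₁ − cosθ₂).
W = (0.735)(0.0503)·(cos135° − cos60°) = (0.03697)·(-1.2071) = -0.04463 J.

W ≈ -0.0446 J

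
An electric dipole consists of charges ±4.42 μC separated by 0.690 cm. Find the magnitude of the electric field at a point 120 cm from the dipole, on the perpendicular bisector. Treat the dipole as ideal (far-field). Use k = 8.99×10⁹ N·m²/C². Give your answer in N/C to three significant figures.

Dipole moment p = qd = (4.42×10⁻⁶ C)(0.00690 m) = 3.05×10⁻⁸ C·m.
In the equatorial plane E = kp/r³.
E = (8.99×10⁹)(3.05×10⁻⁸) / (1.20)³ = 158.7 N/C.

E ≈ 159 N/C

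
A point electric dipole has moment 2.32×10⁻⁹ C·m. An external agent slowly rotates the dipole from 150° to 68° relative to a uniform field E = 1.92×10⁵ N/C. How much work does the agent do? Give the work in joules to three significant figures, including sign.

W ≈ -5.53×10⁻⁴ J

W_ext = ΔU = U(θ₂) − U(θ₁) = −pE cosθ₂ − (−pE cosθ₁) = pE(cosθ₁ − cosθ₂).
W = (2.32×10⁻⁹)(1.92×10⁵)·(cos150° − cos68°) = (4.454×10⁻⁴)·(-1.2406) = -5.526×10⁻⁴ J.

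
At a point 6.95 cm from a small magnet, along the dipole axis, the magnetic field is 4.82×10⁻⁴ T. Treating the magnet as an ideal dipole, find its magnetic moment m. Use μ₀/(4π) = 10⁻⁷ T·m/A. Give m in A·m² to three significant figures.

On axis B = (μ₀/4π)·2m/r³, so m = Br³·4π/(μ₀·2).
m = (4.82×10⁻⁴)·(0.0695)³ / (2·10⁻⁷) = 0.8090 A·m².

m ≈ 0.809 A·m²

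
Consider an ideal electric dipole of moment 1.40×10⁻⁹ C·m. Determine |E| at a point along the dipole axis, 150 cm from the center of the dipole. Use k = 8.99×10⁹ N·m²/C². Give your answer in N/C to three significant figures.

E ≈ 7.46 N/C

On the dipole axis E = 2kp/r³.
E = 2·(8.99×10⁹)(1.40×10⁻⁹) / (1.50)³ = 7.458 N/C.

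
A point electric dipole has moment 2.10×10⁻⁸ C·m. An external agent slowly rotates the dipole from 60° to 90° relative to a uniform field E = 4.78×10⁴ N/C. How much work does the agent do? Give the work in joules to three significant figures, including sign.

W ≈ 5.02×10⁻⁴ J

W_ext = ΔU = U(θ₂) − U(θ₁) = −pE cosθ₂ − (−pE cosθ₁) = pE(cosθ₁ − cosθ₂).
W = (2.10×10⁻⁸)(4.78×10⁴)·(cos60° − cos90°) = (0.001004)·(+0.5000) = 5.019×10⁻⁴ J.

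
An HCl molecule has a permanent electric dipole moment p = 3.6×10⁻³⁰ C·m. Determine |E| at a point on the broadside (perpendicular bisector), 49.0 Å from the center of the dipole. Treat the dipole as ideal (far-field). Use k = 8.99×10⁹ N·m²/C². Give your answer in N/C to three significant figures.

E ≈ 2.75×10⁵ N/C

On the perpendicular bisector E = kp/r³ (half the axial value at the same distance).
E = (8.99×10⁹)(3.60×10⁻³⁰) / (4.90×10⁻⁹)³ = 2.751×10⁵ N/C.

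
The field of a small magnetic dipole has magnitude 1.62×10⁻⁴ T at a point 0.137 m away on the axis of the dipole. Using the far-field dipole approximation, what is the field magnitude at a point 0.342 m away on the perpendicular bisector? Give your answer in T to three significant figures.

B ≈ 5.21×10⁻⁶ T

Dipole fields scale as 1/r³ in the far field.
The axial field is twice the equatorial field at the same r, so the geometry factor is 1/2.
B₂ = B₁ · (1/2) · (r₁/r₂)³ = 1.62×10⁻⁴ · 0.5 · (0.137/0.342)³.
(r₁/r₂)³ = (0.4006)³ = 0.06428.
B₂ ≈ 5.207×10⁻⁶ T.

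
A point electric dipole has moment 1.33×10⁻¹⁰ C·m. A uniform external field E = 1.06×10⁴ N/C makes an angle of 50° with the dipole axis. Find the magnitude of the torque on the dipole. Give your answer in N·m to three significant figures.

τ ≈ 1.08×10⁻⁶ N·m

Torque on an electric dipole: τ = pE sinθ.
τ = (1.33×10⁻¹⁰)(1.06×10⁴)·sin50° = 1.080×10⁻⁶ N·m.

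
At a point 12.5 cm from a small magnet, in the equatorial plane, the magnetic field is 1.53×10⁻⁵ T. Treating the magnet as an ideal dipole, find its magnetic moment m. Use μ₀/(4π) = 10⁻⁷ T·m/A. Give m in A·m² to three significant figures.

m ≈ 0.299 A·m²

In the equatorial plane B = (μ₀/4π)·m/r³, so m = Br³·4π/(μ₀).
m = (1.53×10⁻⁵)·(0.125)³ / (10⁻⁷) = 0.2988 A·m².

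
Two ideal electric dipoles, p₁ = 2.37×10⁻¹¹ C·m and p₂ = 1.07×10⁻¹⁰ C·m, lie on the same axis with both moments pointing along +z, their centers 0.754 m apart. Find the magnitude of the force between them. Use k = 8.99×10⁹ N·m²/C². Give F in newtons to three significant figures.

F ≈ 4.23×10⁻¹⁰ N

On-axis field of dipole 1 at distance r: E = 2kp₁/r³. Force on dipole 2 is F = p₂·dE/dr (gradient along axis).
dE/dr = −6kp₁/r⁴, so |F| = 6kp₁p₂/r⁴ (attractive for aligned moments).
F = 6(8.99×10⁹)(2.37×10⁻¹¹)(1.07×10⁻¹⁰)/(0.754)⁴ = 4.232×10⁻¹⁰ N.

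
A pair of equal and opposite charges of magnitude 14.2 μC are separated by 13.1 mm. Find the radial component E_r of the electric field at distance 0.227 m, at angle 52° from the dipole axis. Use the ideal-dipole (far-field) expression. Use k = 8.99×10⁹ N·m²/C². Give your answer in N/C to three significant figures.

E_r ≈ 1.76×10⁵ N/C

Dipole moment p = qd = (1.42×10⁻⁵ C)(0.0131 m) = 1.86×10⁻⁷ C·m.
For a dipole, E_r = (2kp cosθ)/r³.
kp/r³ = (8.99×10⁹)(1.86×10⁻⁷)/(0.227)³ = 1.430×10⁵ N/C.
E_r = 2·1.430×10⁵·cos52° = 1.760×10⁵ N/C.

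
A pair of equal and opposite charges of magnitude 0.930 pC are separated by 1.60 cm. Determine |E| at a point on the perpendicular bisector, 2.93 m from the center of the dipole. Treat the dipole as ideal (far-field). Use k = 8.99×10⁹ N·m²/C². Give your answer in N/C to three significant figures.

E ≈ 5.32×10⁻⁶ N/C

Dipole moment p = qd = (9.30×10⁻¹³ C)(0.0160 m) = 1.488×10⁻¹⁴ C·m.
On the perpendicular bisector E = kp/r³ (half the axial value at the same distance).
E = (8.99×10⁹)(1.488×10⁻¹⁴) / (2.93)³ = 5.318×10⁻⁶ N/C.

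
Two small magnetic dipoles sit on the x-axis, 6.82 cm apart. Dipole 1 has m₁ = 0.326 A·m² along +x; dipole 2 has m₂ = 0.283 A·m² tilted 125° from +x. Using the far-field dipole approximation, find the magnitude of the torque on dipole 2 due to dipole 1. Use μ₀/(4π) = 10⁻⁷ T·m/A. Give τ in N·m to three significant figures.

Dipole B is on the axis of dipole A, so B₁ there is axial: B₁ = (μ₀/4π)·2m₁/r³ along +x.
B₁ = 2(10⁻⁷)(0.326)/(0.0682)³ = 2.055×10⁻⁴ T.
τ = m₂ B₁ sinθ.
τ = (0.283)(2.055×10⁻⁴)·sin125° = 4.765×10⁻⁵ N·m.

τ ≈ 4.76×10⁻⁵ N·m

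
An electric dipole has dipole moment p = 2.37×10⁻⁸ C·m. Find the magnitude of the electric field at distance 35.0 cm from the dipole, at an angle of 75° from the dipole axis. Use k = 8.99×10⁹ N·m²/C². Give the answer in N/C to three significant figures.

E ≈ 5450 N/C

At angle θ the dipole field magnitude is E = (kp/r³)·√(1 + 3cos²θ).
kp/r³ = (8.99×10⁹)(2.37×10⁻⁸) / (0.350)³ = 4969 N/C.
√(1 + 3cos²75°) = √(1 + 3·0.0670) = √1.2010 ≈ 1.0959.
E ≈ 4969 × 1.096 = 5446 N/C.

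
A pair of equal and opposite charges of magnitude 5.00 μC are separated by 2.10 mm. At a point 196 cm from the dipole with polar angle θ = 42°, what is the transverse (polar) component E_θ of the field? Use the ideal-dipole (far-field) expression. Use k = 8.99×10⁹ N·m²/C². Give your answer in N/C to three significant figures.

E_θ ≈ 8.39 N/C

Dipole moment p = qd = (5.00×10⁻⁶ C)(0.00210 m) = 1.05×10⁻⁸ C·m.
For a dipole, E_θ = (kp sinθ)/r³.
kp/r³ = (8.99×10⁹)(1.05×10⁻⁸)/(1.96)³ = 12.54 N/C.
E_θ = 12.54·sin42° = 8.389 N/C.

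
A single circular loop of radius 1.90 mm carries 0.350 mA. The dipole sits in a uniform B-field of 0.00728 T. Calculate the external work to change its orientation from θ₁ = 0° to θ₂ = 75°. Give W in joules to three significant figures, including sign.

W ≈ 2.14×10⁻¹¹ J

Magnetic moment m = IA = Iπa² = (3.50×10⁻⁴)·π·(0.00190)² = 3.969×10⁻⁹ A·m².
W_ext = ΔU = −mB cosθ₂ + mB cosθ₁ = mB(cosθ₁ − cosθ₂).
W = (3.969×10⁻⁹)(0.00728)·(cos0° − cos75°) = (2.889×10⁻¹¹)·(+0.7412) = 2.142×10⁻¹¹ J.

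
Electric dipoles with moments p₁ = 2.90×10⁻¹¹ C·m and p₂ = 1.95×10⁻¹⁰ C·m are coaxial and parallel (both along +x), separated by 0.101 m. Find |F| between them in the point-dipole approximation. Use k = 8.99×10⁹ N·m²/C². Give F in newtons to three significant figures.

F ≈ 2.93×10⁻⁶ N

On-axis field of dipole 1 at distance r: E = 2kp₁/r³. Force on dipole 2 is F = p₂·dE/dr (gradient along axis).
dE/dr = −6kp₁/r⁴, so |F| = 6kp₁p₂/r⁴ (attractive for aligned moments).
F = 6(8.99×10⁹)(2.90×10⁻¹¹)(1.95×10⁻¹⁰)/(0.101)⁴ = 2.931×10⁻⁶ N.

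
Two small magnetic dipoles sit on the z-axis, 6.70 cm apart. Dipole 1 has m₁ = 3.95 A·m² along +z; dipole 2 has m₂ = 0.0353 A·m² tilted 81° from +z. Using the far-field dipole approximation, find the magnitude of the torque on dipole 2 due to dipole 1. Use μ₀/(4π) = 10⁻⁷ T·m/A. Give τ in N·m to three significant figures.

Dipole B is on the axis of dipole A, so B₁ there is axial: B₁ = (μ₀/4π)·2m₁/r³ along +z.
B₁ = 2(10⁻⁷)(3.95)/(0.0670)³ = 0.002627 T.
τ = m₂ B₁ sinθ.
τ = (0.0353)(0.002627)·sin81° = 9.158×10⁻⁵ N·m.

τ ≈ 9.16×10⁻⁵ N·m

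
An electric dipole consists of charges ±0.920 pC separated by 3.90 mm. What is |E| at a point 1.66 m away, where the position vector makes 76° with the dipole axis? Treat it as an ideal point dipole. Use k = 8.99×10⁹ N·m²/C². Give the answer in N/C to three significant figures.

Dipole moment p = qd = (9.20×10⁻¹³ C)(0.00390 m) = 3.588×10⁻¹⁵ C·m.
At angle θ the dipole field magnitude is E = (kp/r³)·√(1 + 3cos²θ).
kp/r³ = (8.99×10⁹)(3.588×10⁻¹⁵) / (1.66)³ = 7.052×10⁻⁶ N/C.
√(1 + 3cos²76°) = √(1 + 3·0.0585) = √1.1756 ≈ 1.0842.
E ≈ 7.052×10⁻⁶ × 1.084 = 7.646×10⁻⁶ N/C.

E ≈ 7.65×10⁻⁶ N/C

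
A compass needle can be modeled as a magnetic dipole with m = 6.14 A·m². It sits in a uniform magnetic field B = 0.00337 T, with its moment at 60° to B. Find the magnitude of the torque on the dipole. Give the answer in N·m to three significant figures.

τ ≈ 0.0179 N·m

Torque on a magnetic dipole: τ = mB sinθ.
τ = (6.14)(0.00337)·sin60° = 0.01792 N·m.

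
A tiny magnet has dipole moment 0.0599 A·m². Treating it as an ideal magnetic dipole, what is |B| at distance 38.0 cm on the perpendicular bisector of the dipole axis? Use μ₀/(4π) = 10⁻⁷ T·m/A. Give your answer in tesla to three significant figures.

In the equatorial plane B = (μ₀/4π)·m/r³ (half the axial value).
B = (10⁻⁷)·(0.0599) / (0.380)³ = 1.092×10⁻⁷ T.

B ≈ 1.09×10⁻⁷ T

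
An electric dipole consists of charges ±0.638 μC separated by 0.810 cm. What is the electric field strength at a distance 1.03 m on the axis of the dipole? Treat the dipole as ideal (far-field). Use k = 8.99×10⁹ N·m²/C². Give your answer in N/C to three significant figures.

Dipole moment p = qd = (6.38×10⁻⁷ C)(0.00810 m) = 5.168×10⁻⁹ C·m.
On the dipole axis E = 2kp/r³.
E = 2·(8.99×10⁹)(5.168×10⁻⁹) / (1.03)³ = 85.04 N/C.

E ≈ 85.0 N/C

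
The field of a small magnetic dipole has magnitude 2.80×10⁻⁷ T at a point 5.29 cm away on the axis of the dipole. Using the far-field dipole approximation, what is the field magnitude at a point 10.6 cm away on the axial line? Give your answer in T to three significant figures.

B ≈ 3.48×10⁻⁸ T

Dipole fields scale as 1/r³ in the far field; the geometry is the same at both points.
B₂ = B₁ · (r₁/r₂)³ = 2.80×10⁻⁷ · (5.29/10.6)³.
(r₁/r₂)³ = (0.4991)³ = 0.1243.
B₂ ≈ 3.480×10⁻⁸ T.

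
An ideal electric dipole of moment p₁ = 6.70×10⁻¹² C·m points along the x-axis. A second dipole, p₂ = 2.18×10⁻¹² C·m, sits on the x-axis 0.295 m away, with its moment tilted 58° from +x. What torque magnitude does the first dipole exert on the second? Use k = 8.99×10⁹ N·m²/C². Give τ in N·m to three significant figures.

τ ≈ 8.68×10⁻¹² N·m

The second dipole sits on the axis of the first, so the field there is axial: E₁ = 2kp₁/r³ along +x.
E₁ = 2(8.99×10⁹)(6.70×10⁻¹²)/(0.295)³ = 4.692 N/C.
Torque on the second dipole: τ = p₂ E₁ sinθ.
τ = (2.18×10⁻¹²)(4.692)·sin58° = 8.675×10⁻¹² N·m.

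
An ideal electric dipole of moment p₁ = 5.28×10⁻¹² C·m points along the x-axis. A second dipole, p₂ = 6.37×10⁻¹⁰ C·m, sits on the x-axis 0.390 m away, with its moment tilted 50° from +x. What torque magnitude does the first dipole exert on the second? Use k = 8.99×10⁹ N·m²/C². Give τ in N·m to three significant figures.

The second dipole sits on the axis of the first, so the field there is axial: E₁ = 2kp₁/r³ along +x.
E₁ = 2(8.99×10⁹)(5.28×10⁻¹²)/(0.390)³ = 1.600 N/C.
Torque on the second dipole: τ = p₂ E₁ sinθ.
τ = (6.37×10⁻¹⁰)(1.600)·sin50° = 7.809×10⁻¹⁰ N·m.

τ ≈ 7.81×10⁻¹⁰ N·m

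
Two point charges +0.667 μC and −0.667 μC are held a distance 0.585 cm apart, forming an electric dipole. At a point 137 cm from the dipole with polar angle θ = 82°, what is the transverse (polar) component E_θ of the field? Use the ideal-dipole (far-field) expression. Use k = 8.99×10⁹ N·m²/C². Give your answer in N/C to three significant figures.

Dipole moment p = qd = (6.67×10⁻⁷ C)(0.00585 m) = 3.902×10⁻⁹ C·m.
For a dipole, E_θ = (kp sinθ)/r³.
kp/r³ = (8.99×10⁹)(3.902×10⁻⁹)/(1.37)³ = 13.64 N/C.
E_θ = 13.64·sin82° = 13.51 N/C.

E_θ ≈ 13.5 N/C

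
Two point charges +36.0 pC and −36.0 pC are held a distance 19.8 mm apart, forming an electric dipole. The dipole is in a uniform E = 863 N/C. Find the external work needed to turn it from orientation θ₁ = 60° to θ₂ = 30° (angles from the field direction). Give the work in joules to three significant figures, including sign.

Dipole moment p = qd = (3.60×10⁻¹¹ C)(0.0198 m) = 7.128×10⁻¹³ C·m.
W_ext = ΔU = U(θ₂) − U(θ₁) = −pE cosθ₂ − (−pE cosθ₁) = pE(cosθ₁ − cosθ₂).
W = (7.128×10⁻¹³)(863)·(cos60° − cos30°) = (6.151×10⁻¹⁰)·(-0.3660) = -2.252×10⁻¹⁰ J.

W ≈ -2.25×10⁻¹⁰ J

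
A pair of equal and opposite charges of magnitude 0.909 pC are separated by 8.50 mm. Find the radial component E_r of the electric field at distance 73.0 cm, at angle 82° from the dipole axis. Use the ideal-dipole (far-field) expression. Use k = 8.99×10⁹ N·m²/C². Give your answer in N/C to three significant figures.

Dipole moment p = qd = (9.09×10⁻¹³ C)(0.00850 m) = 7.727×10⁻¹⁵ C·m.
For a dipole, E_r = (2kp cosθ)/r³.
kp/r³ = (8.99×10⁹)(7.727×10⁻¹⁵)/(0.730)³ = 1.786×10⁻⁴ N/C.
E_r = 2·1.786×10⁻⁴·cos82° = 4.970×10⁻⁵ N/C.

E_r ≈ 4.97×10⁻⁵ N/C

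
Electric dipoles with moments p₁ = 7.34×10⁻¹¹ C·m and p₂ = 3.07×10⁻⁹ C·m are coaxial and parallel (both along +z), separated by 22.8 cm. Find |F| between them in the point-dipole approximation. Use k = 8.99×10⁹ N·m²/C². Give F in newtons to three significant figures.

F ≈ 4.50×10⁻⁶ N

On-axis field of dipole 1 at distance r: E = 2kp₁/r³. Force on dipole 2 is F = p₂·dE/dr (gradient along axis).
dE/dr = −6kp₁/r⁴, so |F| = 6kp₁p₂/r⁴ (attractive for aligned moments).
F = 6(8.99×10⁹)(7.34×10⁻¹¹)(3.07×10⁻⁹)/(0.228)⁴ = 4.498×10⁻⁶ N.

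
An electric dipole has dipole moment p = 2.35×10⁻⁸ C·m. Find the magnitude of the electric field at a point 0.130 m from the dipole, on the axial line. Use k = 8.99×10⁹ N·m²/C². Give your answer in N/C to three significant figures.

E ≈ 1.92×10⁵ N/C

On the dipole axis E = 2kp/r³.
E = 2·(8.99×10⁹)(2.35×10⁻⁸) / (0.130)³ = 1.923×10⁵ N/C.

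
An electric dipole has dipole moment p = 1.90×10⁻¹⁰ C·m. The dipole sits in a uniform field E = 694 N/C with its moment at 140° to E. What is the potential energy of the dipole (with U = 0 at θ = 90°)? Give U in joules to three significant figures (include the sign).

U = −p·E = −pE cosθ.
U = −(1.90×10⁻¹⁰)(694)·cos140° = 1.010×10⁻⁷ J.

U ≈ 1.01×10⁻⁷ J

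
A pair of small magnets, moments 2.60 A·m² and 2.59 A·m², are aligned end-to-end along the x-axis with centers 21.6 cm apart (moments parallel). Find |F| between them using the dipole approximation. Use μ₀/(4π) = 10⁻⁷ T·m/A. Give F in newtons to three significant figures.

F ≈ 0.00186 N

On-axis B of dipole 1: B = (μ₀/4π)·2m₁/r³. Force on dipole 2: F = m₂·dB/dr.
dB/dr = −(μ₀/4π)·6m₁/r⁴, so |F| = (μ₀/4π)·6m₁m₂/r⁴.
F = 6(10⁻⁷)(2.60)(2.59)/(0.216)⁴ = 0.001856 N.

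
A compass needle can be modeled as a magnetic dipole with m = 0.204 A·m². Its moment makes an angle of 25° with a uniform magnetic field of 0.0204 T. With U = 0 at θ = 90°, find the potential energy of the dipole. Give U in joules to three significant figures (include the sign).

U = −m·B = −mB cosθ.
U = −(0.204)(0.0204)·cos25° = -0.003772 J.

U ≈ -0.00377 J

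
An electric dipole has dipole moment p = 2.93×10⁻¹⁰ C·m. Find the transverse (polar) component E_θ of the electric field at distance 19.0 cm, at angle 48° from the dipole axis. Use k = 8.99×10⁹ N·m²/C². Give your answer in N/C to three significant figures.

For a dipole, E_θ = (kp sinθ)/r³.
kp/r³ = (8.99×10⁹)(2.93×10⁻¹⁰)/(0.190)³ = 384.0 N/C.
E_θ = 384.0·sin48° = 285.4 N/C.

E_θ ≈ 285 N/C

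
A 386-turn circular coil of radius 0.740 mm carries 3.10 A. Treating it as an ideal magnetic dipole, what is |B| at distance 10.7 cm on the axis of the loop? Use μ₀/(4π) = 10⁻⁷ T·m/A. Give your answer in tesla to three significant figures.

m = NIA = NIπa² = 386·(3.10)·π·(7.40×10⁻⁴)² = 0.002059 A·m².
On axis B = (μ₀/4π)·2m/r³.
B = 2·(10⁻⁷)·(0.002059) / (0.107)³ = 3.362×10⁻⁷ T.

B ≈ 3.36×10⁻⁷ T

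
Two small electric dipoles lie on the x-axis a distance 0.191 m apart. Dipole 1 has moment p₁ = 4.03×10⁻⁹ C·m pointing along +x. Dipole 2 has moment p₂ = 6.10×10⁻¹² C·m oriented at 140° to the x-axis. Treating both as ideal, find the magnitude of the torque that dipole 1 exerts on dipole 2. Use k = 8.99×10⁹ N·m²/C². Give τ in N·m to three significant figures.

τ ≈ 4.08×10⁻⁸ N·m

The second dipole sits on the axis of the first, so the field there is axial: E₁ = 2kp₁/r³ along +x.
E₁ = 2(8.99×10⁹)(4.03×10⁻⁹)/(0.191)³ = 1.040×10⁴ N/C.
Torque on the second dipole: τ = p₂ E₁ sinθ.
τ = (6.10×10⁻¹²)(1.040×10⁴)·sin140° = 4.077×10⁻⁸ N·m.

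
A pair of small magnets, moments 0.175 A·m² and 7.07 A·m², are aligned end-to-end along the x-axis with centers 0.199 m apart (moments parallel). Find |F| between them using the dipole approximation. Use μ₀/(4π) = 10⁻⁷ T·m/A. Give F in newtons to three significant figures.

F ≈ 4.73×10⁻⁴ N

On-axis B of dipole 1: B = (μ₀/4π)·2m₁/r³. Force on dipole 2: F = m₂·dB/dr.
dB/dr = −(μ₀/4π)·6m₁/r⁴, so |F| = (μ₀/4π)·6m₁m₂/r⁴.
F = 6(10⁻⁷)(0.175)(7.07)/(0.199)⁴ = 4.734×10⁻⁴ N.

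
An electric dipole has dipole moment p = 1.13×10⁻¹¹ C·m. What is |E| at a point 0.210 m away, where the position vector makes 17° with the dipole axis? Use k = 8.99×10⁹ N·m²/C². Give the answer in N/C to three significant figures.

E ≈ 21.2 N/C

At angle θ the dipole field magnitude is E = (kp/r³)·√(1 + 3cos²θ).
kp/r³ = (8.99×10⁹)(1.13×10⁻¹¹) / (0.210)³ = 10.97 N/C.
√(1 + 3cos²17°) = √(1 + 3·0.9145) = √3.7436 ≈ 1.9348.
E ≈ 10.97 × 1.935 = 21.22 N/C.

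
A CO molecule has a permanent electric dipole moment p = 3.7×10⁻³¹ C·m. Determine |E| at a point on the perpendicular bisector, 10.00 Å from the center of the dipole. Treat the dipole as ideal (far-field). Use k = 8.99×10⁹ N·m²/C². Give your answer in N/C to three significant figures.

In the equatorial plane E = kp/r³.
E = (8.99×10⁹)(3.70×10⁻³¹) / (1.00×10⁻⁹)³ = 3.326×10⁶ N/C.

E ≈ 3.33×10⁶ N/C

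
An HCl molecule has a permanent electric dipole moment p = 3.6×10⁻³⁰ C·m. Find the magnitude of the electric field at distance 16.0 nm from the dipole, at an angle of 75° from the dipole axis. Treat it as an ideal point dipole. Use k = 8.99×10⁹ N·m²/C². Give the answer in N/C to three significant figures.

At angle θ the dipole field magnitude is E = (kp/r³)·√(1 + 3cos²θ).
kp/r³ = (8.99×10⁹)(3.60×10⁻³⁰) / (1.60×10⁻⁸)³ = 7901 N/C.
√(1 + 3cos²75°) = √(1 + 3·0.0670) = √1.2010 ≈ 1.0959.
E ≈ 7901 × 1.096 = 8659 N/C.

E ≈ 8660 N/C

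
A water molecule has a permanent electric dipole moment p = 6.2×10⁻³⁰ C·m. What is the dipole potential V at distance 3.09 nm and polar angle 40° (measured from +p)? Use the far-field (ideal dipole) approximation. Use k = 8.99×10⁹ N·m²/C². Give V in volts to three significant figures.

The dipole potential is V = kp cosθ / r².
V = (8.99×10⁹)(6.20×10⁻³⁰)·cos40° / (3.09×10⁻⁹)² = 0.004472 V.

V ≈ 0.00447 V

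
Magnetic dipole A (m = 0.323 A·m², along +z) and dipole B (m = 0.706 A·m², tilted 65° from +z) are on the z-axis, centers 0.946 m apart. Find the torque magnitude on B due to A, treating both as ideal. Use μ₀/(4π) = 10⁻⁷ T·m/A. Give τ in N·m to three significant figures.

Dipole B is on the axis of dipole A, so B₁ there is axial: B₁ = (μ₀/4π)·2m₁/r³ along +z.
B₁ = 2(10⁻⁷)(0.323)/(0.946)³ = 7.631×10⁻⁸ T.
τ = m₂ B₁ sinθ.
τ = (0.706)(7.631×10⁻⁸)·sin65° = 4.882×10⁻⁸ N·m.

τ ≈ 4.88×10⁻⁸ N·m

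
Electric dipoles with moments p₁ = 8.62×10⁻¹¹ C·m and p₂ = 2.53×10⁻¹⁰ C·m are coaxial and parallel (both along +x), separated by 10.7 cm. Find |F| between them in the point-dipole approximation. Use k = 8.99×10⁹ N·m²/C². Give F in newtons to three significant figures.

F ≈ 8.97×10⁻⁶ N

On-axis field of dipole 1 at distance r: E = 2kp₁/r³. Force on dipole 2 is F = p₂·dE/dr (gradient along axis).
dE/dr = −6kp₁/r⁴, so |F| = 6kp₁p₂/r⁴ (attractive for aligned moments).
F = 6(8.99×10⁹)(8.62×10⁻¹¹)(2.53×10⁻¹⁰)/(0.107)⁴ = 8.974×10⁻⁶ N.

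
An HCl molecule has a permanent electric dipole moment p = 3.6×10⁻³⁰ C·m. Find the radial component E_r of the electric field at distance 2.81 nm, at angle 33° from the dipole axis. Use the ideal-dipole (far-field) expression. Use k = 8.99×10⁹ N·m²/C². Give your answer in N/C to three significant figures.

E_r ≈ 2.45×10⁶ N/C

For a dipole, E_r = (2kp cosθ)/r³.
kp/r³ = (8.99×10⁹)(3.60×10⁻³⁰)/(2.81×10⁻⁹)³ = 1.459×10⁶ N/C.
E_r = 2·1.459×10⁶·cos33° = 2.447×10⁶ N/C.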